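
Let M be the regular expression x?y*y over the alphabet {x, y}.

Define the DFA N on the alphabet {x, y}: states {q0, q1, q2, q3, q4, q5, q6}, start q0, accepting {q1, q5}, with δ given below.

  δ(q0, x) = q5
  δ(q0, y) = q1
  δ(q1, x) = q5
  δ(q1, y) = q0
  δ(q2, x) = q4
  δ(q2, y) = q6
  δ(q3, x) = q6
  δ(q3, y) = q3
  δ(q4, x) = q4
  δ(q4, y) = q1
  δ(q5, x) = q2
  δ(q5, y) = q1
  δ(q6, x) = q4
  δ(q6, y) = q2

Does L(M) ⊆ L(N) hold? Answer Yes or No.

No

The string yy is in L(M) but not in L(N).
So L(M) ⊄ L(N).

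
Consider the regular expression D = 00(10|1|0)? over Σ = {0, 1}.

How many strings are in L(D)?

4

The expression has no Kleene star, so L(D) is finite. Expanding the alternatives gives {00, 000, 001, 0010}.
That is 1 of length 2, 2 of length 3, 1 of length 4: 4 strings in all.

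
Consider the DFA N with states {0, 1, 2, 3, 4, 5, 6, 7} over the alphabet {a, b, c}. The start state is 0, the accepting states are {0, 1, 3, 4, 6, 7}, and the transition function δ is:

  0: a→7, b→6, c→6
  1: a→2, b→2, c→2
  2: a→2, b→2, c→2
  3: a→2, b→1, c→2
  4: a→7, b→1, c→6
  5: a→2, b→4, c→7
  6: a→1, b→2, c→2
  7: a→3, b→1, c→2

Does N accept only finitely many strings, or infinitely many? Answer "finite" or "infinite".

The useful states (reachable from 0 and able to reach an accepting state) are {0, 1, 3, 6, 7}.
Restricted to these states the transition graph has no cycle, so every accepting path has bounded length and L is finite.

finite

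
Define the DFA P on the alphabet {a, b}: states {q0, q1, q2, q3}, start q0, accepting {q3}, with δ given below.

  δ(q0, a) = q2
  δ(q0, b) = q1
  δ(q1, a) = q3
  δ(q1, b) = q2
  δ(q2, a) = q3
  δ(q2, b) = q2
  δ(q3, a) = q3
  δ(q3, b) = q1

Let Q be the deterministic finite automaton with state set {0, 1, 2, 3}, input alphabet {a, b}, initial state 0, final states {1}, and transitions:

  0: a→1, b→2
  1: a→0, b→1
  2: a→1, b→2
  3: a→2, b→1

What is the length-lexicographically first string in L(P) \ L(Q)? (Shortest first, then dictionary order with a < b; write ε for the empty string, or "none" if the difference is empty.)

The string aa is accepted by P but not by Q.
No shorter string lies in the difference, and aa is the lexicographically first length-2 string in L(P) \ L(Q).

aa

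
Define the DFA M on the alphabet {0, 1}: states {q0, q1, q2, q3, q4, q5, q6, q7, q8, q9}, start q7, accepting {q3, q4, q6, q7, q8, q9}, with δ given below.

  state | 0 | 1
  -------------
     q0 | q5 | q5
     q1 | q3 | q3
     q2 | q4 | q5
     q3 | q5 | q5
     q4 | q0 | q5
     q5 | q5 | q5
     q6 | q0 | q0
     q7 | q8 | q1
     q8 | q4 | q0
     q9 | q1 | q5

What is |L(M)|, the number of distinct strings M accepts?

The useful subgraph on states {q1, q3, q4, q7, q8} is acyclic, so L(M) is finite; the longest accepting path visits 3 useful states, giving maximum string length 2.
Counting accepting paths from q7 by length: 1 of length 0, 1 of length 1, 3 of length 2. Total 5.

5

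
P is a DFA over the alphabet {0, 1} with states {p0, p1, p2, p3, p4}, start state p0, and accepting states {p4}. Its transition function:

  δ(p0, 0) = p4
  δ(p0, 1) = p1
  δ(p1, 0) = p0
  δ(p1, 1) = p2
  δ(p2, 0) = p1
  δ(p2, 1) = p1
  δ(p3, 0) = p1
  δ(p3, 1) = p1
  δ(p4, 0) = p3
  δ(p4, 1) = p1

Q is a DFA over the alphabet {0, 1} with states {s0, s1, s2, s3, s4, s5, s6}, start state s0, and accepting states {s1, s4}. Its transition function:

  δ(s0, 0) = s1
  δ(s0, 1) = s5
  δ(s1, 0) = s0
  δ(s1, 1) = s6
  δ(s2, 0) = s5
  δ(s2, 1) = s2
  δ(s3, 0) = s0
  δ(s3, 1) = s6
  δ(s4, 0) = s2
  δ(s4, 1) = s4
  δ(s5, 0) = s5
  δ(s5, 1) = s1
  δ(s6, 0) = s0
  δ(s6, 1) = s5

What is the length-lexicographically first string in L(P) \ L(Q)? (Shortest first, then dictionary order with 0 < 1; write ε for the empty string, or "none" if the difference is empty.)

The string 100 is accepted by P but not by Q.
No shorter string lies in the difference, and 100 is the lexicographically first length-3 string in L(P) \ L(Q).

100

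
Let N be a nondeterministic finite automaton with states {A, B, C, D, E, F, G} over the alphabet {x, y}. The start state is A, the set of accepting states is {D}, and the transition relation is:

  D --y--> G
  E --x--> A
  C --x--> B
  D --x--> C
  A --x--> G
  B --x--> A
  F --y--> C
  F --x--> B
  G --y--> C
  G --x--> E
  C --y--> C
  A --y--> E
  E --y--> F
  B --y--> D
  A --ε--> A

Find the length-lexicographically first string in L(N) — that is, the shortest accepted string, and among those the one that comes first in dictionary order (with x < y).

xyxy

A breadth-first search from A reaches an accepting state first via the path A → G → C → B → D on input xyxy.
No string of length < 4 is accepted (BFS exhausts all shorter strings without reaching an accepting state), and xyxy is the lexicographically least accepting string of length 4.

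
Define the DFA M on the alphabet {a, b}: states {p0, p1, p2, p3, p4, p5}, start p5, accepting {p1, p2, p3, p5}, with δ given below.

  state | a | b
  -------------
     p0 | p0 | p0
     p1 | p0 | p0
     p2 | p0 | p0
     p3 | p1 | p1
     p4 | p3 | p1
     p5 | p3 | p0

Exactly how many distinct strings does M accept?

The useful subgraph on states {p1, p3, p5} is acyclic, so L(M) is finite; the longest accepting path visits 3 useful states, giving maximum string length 2.
Counting accepting paths from p5 by length: 1 of length 0, 1 of length 1, 2 of length 2. Total 4.

4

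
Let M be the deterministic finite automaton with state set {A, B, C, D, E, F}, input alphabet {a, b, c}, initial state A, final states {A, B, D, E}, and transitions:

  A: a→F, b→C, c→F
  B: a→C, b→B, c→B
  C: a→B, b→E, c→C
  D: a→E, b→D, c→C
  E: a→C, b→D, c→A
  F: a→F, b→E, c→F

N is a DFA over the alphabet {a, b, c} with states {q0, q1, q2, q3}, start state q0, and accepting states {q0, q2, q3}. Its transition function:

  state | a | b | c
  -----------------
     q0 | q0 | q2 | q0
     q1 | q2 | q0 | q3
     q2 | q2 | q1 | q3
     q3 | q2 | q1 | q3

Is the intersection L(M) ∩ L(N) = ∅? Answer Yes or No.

The empty string ε is accepted by both M and N.
Hence L(M) ∩ L(N) ≠ ∅.

No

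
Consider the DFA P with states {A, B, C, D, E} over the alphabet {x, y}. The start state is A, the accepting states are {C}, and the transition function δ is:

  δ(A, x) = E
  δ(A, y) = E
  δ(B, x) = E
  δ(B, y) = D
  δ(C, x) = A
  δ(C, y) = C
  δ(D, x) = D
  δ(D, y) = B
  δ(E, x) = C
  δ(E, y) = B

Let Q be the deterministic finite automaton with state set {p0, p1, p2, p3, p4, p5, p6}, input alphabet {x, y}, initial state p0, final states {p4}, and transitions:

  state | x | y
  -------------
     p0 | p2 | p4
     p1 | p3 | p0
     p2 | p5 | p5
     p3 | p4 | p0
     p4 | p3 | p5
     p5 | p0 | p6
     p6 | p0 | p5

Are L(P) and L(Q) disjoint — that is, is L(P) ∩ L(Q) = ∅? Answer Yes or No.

The string yxyy is accepted by both P and Q.
Hence L(P) ∩ L(Q) ≠ ∅.

No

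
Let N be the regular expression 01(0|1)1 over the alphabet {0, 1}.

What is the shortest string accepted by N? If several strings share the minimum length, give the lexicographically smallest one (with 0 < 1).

By inspection of the expression, no string of length less than 4 matches, and 0101 is the lexicographically first match of length 4.

0101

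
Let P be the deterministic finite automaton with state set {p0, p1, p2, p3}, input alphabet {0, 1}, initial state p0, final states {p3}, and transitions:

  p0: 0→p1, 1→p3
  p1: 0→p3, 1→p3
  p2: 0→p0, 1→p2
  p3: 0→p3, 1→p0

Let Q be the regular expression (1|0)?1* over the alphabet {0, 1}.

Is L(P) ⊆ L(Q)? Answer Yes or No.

No

The string 00 is in L(P) but not in L(Q).
So L(P) ⊄ L(Q).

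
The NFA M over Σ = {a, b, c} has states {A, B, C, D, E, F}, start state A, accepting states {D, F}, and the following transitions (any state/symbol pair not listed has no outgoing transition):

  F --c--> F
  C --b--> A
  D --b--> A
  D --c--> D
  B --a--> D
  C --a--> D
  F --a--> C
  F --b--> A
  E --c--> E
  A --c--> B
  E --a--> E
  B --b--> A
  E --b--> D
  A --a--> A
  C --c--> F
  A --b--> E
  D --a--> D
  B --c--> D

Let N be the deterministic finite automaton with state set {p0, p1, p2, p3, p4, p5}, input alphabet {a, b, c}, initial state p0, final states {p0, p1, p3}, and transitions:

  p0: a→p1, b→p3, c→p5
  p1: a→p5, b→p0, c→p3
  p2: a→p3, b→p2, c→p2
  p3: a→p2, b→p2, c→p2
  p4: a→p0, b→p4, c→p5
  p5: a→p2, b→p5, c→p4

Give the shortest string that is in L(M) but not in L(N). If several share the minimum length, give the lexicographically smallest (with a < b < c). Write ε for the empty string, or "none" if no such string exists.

The string bb is accepted by M but not by N.
No shorter string lies in the difference, and bb is the lexicographically first length-2 string in L(M) \ L(N).

bb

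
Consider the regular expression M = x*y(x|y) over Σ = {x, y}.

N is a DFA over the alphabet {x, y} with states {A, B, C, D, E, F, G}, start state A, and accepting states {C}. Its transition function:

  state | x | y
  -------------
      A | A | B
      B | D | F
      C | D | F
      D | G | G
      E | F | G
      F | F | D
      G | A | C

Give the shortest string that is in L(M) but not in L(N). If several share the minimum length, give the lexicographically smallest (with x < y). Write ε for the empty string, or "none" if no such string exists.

The string yx is accepted by M but not by N.
No shorter string lies in the difference, and yx is the lexicographically first length-2 string in L(M) \ L(N).

yx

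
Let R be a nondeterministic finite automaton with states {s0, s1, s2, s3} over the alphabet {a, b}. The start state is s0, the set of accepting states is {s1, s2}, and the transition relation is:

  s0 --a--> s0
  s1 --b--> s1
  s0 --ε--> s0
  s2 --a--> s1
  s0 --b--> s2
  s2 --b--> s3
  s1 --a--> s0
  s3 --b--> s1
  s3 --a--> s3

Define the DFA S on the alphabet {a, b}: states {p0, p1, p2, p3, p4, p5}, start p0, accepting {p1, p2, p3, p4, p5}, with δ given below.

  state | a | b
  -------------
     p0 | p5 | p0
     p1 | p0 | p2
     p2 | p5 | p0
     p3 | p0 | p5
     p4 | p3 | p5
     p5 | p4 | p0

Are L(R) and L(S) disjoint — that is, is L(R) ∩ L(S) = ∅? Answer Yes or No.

No

The string ba is accepted by both R and S.
Hence L(R) ∩ L(S) ≠ ∅.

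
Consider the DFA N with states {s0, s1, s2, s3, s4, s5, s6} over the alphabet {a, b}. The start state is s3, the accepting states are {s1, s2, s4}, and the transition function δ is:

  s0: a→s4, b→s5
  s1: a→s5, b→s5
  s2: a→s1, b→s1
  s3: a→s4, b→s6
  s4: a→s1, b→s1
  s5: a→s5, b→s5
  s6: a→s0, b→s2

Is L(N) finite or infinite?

The useful states (reachable from s3 and able to reach an accepting state) are {s0, s1, s2, s3, s4, s6}.
Restricted to these states the transition graph has no cycle, so every accepting path has bounded length and L is finite.

finite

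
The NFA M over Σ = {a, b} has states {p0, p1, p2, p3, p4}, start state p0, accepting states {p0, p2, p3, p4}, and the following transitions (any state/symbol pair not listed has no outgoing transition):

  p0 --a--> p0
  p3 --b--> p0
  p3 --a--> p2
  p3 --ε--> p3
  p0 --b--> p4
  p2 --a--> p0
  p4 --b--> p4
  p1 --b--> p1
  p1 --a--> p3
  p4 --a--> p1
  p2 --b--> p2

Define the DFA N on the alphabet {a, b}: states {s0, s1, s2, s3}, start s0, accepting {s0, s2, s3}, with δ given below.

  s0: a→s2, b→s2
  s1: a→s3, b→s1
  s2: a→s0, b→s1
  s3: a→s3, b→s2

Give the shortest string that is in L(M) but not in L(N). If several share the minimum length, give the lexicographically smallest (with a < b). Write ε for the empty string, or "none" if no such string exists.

The string ab is accepted by M but not by N.
No shorter string lies in the difference, and ab is the lexicographically first length-2 string in L(M) \ L(N).

ab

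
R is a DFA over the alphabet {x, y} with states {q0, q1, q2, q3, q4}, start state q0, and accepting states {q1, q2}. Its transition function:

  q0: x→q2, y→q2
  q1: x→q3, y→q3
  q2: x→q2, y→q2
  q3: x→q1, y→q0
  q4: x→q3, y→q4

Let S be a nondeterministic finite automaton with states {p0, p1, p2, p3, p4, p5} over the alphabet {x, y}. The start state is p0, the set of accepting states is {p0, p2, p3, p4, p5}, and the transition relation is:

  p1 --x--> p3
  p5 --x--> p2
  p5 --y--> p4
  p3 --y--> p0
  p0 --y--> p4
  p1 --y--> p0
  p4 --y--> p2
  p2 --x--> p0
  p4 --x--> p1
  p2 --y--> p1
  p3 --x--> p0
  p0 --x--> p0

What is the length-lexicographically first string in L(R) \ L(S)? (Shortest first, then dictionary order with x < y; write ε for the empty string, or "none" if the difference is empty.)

The string yx is accepted by R but not by S.
No shorter string lies in the difference, and yx is the lexicographically first length-2 string in L(R) \ L(S).

yx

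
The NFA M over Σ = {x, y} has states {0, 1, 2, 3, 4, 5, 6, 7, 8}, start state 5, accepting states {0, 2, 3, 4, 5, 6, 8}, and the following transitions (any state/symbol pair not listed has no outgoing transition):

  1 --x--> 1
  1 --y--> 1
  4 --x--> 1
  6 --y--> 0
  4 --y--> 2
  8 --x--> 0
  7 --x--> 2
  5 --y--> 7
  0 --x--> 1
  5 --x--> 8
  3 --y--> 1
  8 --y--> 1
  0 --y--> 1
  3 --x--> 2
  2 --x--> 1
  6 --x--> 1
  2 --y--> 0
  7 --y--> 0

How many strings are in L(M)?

6

The useful subgraph on states {0, 2, 5, 7, 8} is acyclic, so L(M) is finite; the longest accepting path visits 4 useful states, giving maximum string length 3.
Counting accepting paths from 5 by length: 1 of length 0, 1 of length 1, 3 of length 2, 1 of length 3. Total 6.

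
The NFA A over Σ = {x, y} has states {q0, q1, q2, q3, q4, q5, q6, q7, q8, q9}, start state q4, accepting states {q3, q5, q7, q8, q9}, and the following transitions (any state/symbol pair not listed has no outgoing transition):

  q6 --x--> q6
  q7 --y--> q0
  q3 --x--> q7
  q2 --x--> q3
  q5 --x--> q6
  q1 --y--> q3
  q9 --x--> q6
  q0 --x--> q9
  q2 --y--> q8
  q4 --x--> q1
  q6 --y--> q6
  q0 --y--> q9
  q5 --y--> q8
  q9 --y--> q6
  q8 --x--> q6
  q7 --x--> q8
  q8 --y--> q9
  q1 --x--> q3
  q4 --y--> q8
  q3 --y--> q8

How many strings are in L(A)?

The useful subgraph on states {q0, q1, q3, q4, q7, q8, q9} is acyclic, so L(A) is finite; the longest accepting path visits 6 useful states, giving maximum string length 5.
Counting accepting paths from q4 by length: 1 of length 1, 3 of length 2, 4 of length 3, 4 of length 4, 6 of length 5. Total 18.

18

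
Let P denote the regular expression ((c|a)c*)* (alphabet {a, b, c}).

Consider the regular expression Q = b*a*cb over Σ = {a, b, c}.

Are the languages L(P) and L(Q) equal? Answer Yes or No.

No

The empty string ε is accepted by P but rejected by Q.
So L(P) ≠ L(Q).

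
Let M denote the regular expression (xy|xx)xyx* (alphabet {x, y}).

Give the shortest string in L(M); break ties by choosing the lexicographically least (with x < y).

xxxy

By inspection of the expression, no string of length less than 4 matches, and xxxy is the lexicographically first match of length 4.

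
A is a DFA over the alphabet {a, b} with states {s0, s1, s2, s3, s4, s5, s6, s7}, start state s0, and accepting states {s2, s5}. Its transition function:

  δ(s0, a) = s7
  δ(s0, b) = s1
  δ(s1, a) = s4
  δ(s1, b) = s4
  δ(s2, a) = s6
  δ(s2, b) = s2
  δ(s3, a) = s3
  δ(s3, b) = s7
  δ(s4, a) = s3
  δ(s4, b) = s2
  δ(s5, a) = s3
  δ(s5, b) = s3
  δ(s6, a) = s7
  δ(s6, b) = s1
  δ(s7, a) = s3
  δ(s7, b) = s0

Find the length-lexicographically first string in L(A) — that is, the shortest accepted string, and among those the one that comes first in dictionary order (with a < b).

bab

A breadth-first search from s0 reaches an accepting state first via the path s0 → s1 → s4 → s2 on input bab.
No string of length < 3 is accepted (BFS exhausts all shorter strings without reaching an accepting state), and bab is the lexicographically least accepting string of length 3.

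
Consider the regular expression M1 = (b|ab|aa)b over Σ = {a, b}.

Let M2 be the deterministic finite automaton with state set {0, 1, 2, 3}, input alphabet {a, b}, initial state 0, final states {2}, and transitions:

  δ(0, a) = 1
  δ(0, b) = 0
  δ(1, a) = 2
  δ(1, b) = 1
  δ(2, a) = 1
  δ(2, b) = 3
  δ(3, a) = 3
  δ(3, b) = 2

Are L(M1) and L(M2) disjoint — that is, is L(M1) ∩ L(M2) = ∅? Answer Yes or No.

Converting the expression M1 to a DFA (subset construction, then merging equivalent states) gives the minimal DFA with states {r0, r1, r2, r3, r4}, start state r0, accepting states {r4} and transitions r0: a→r1, b→r2; r1: a→r2, b→r2; r2: a→r3, b→r4; r3: a→r3, b→r3; r4: a→r3, b→r3.
Exploring the product automaton M1 × M2 from the start pair (r0, 0), following both machines on each input symbol, reaches 12 state pairs: (r0, 0), (r1, 1), (r2, 0), (r2, 2), (r2, 1), (r3, 1), (r4, 0), (r4, 3), (r3, 2), (r4, 1), (r3, 0), (r3, 3).
M1 accepts in {r4} and M2 accepts in {2}; no reachable pair has both components accepting, so no string drives both machines to acceptance simultaneously and L(M1) ∩ L(M2) = ∅.
So no string is accepted by both, and the intersection is empty.

Yes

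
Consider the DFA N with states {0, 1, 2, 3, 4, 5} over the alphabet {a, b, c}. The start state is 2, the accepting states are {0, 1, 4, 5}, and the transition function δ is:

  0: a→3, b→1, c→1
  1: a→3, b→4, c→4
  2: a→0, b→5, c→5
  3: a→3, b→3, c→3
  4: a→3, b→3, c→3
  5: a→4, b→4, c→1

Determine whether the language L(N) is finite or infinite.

finite

The useful states (reachable from 2 and able to reach an accepting state) are {0, 1, 2, 4, 5}.
Restricted to these states the transition graph has no cycle, so every accepting path has bounded length and L is finite.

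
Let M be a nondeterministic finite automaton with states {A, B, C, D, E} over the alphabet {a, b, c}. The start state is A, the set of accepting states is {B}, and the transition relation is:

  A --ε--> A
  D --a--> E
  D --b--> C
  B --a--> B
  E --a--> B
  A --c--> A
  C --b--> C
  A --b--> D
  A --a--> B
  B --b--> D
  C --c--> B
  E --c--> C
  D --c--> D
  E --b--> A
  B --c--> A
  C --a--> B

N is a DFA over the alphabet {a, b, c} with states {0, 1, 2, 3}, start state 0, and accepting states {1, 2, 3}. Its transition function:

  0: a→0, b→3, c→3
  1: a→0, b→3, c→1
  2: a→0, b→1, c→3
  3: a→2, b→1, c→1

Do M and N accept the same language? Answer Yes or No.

The string a is accepted by M but rejected by N.
So L(M) ≠ L(N).

No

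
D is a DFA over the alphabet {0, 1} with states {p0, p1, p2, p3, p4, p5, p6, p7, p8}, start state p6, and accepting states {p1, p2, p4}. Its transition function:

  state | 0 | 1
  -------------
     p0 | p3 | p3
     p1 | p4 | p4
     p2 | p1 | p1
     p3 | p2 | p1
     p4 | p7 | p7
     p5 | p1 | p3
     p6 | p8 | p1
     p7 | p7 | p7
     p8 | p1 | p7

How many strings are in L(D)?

6

The useful subgraph on states {p1, p4, p6, p8} is acyclic, so L(D) is finite; the longest accepting path visits 4 useful states, giving maximum string length 3.
Counting accepting paths from p6 by length: 1 of length 1, 3 of length 2, 2 of length 3. Total 6.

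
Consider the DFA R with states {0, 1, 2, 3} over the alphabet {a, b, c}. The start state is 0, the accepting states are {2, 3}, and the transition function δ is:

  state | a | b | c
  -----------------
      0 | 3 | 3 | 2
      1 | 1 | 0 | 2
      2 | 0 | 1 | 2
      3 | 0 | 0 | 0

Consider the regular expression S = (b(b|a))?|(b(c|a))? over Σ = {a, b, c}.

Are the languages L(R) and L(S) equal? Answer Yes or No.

The string a is accepted by R but rejected by S.
So L(R) ≠ L(S).

No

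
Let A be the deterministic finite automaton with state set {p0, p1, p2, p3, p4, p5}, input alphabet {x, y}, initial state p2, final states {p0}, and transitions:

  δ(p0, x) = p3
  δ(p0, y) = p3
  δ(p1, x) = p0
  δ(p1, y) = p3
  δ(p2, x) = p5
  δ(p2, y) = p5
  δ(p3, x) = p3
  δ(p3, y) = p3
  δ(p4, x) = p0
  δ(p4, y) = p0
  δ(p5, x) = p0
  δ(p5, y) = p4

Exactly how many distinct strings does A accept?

The useful subgraph on states {p0, p2, p4, p5} is acyclic, so L(A) is finite; the longest accepting path visits 4 useful states, giving maximum string length 3.
Counting accepting paths from p2 by length: 2 of length 2, 4 of length 3. Total 6.

6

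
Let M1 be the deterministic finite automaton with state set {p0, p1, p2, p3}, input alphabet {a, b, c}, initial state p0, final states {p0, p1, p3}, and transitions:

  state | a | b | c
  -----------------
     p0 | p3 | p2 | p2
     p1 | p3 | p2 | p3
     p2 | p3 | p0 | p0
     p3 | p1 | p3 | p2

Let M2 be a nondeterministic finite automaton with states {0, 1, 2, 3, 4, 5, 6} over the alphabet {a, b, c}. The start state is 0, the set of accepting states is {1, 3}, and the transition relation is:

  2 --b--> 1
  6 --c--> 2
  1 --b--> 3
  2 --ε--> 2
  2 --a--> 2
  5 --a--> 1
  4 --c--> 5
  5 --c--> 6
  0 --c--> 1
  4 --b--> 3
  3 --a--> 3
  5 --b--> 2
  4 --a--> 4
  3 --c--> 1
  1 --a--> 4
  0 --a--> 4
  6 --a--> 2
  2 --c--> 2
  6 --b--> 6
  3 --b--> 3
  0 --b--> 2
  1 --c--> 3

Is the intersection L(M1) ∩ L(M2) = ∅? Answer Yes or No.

The string ab is accepted by both M1 and M2.
Hence L(M1) ∩ L(M2) ≠ ∅.

No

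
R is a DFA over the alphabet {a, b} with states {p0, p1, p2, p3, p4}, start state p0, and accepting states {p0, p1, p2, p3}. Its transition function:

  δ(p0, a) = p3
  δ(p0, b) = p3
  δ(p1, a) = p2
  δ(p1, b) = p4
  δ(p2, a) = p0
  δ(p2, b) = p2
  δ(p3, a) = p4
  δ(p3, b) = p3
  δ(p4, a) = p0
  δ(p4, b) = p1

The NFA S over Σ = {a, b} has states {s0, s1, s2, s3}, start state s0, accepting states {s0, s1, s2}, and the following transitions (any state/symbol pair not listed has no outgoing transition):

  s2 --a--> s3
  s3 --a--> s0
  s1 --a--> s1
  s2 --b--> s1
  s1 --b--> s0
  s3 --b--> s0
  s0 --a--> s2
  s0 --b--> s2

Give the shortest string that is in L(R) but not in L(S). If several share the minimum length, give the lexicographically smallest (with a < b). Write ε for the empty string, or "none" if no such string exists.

The string aabaa is accepted by R but not by S.
No shorter string lies in the difference, and aabaa is the lexicographically first length-5 string in L(R) \ L(S).

aabaa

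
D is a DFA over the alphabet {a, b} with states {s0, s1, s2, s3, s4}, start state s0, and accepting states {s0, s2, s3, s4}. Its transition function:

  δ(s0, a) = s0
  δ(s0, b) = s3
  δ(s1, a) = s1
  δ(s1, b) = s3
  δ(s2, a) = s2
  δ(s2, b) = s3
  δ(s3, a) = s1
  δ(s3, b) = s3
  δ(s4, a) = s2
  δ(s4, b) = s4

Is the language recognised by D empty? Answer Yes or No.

No

The empty string ε is accepted: the run s0 ends in the accepting state s0.
Since at least one string is accepted, L(D) is not empty.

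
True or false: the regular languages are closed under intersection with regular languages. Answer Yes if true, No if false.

This is a special case of closure under intersection: the product of the two DFAs, accepting on F₁ × F₂, recognises the intersection.
So the regular languages are closed under intersection with a regular language.

Yes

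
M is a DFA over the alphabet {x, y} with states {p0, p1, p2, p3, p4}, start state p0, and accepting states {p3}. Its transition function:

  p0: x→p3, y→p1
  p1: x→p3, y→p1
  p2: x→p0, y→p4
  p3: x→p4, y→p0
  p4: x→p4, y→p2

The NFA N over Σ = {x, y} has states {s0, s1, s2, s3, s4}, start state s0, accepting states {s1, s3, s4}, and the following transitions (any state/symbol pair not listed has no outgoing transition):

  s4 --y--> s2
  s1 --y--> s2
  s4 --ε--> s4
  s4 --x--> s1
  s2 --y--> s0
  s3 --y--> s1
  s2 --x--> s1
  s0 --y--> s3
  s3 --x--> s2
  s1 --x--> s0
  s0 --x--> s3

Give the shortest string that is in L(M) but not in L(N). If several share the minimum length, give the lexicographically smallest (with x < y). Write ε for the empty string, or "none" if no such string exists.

The string yx is accepted by M but not by N.
No shorter string lies in the difference, and yx is the lexicographically first length-2 string in L(M) \ L(N).

yx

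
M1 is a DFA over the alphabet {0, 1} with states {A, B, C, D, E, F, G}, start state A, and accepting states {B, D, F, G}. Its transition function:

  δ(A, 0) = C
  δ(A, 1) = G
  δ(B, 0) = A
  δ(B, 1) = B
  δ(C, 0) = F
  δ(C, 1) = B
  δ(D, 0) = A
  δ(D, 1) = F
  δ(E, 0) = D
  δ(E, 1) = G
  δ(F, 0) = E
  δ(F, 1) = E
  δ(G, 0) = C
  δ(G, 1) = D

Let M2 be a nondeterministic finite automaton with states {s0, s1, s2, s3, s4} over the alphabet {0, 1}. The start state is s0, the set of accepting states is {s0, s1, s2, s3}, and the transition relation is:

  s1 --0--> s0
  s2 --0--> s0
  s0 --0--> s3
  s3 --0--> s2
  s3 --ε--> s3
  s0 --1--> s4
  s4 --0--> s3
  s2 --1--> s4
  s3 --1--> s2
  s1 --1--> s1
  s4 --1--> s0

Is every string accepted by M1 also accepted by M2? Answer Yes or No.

The string 1 is in L(M1) but not in L(M2).
So L(M1) ⊄ L(M2).

No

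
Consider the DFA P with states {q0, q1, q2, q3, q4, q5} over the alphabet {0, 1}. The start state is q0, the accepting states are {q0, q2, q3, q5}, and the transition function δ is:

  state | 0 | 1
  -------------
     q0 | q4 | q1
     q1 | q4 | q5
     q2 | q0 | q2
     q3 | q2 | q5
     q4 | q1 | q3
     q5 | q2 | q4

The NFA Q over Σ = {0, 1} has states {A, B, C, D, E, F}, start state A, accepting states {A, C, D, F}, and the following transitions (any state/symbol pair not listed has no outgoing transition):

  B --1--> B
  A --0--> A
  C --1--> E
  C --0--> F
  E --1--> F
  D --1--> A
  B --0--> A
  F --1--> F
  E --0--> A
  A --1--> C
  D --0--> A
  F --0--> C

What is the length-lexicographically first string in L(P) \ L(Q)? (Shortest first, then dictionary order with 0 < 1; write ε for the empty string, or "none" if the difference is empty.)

11

The string 11 is accepted by P but not by Q.
No shorter string lies in the difference, and 11 is the lexicographically first length-2 string in L(P) \ L(Q).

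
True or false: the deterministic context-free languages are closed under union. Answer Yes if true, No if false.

{aⁿbⁿ : n≥0} and {aⁿb²ⁿ : n≥0} are each accepted by a deterministic PDA (push the a's; pop one per b, respectively one per two b's), but their union U is not. Suppose a DPDA M accepted U. Being deterministic, M has a single run on aⁿb²ⁿ, and since aⁿbⁿ ∈ U that run passes through an accepting configuration right after consuming the prefix aⁿbⁿ and then goes on to accept again after n more b's. Build an ordinary (nondeterministic) PDA M′ that simulates M on a's and b's and, at any moment when M is in an accepting state, may switch to a second mode in which it reads only c's, feeding each c to M as a b; M′ accepts when M does. Then M′ accepts aⁱbʲcᵏ (k≥1) exactly when both aⁱbʲ ∈ U and aⁱbʲ⁺ᵏ ∈ U, and checking the four cases (i=j or j=2i, combined with j+k=i or j+k=2i) leaves only i=j=k: so L(M′) ∩ a*b*c⁺ = {aⁿbⁿcⁿ : n≥1} would be context-free, which it is not (pumping lemma) — contradiction. (The union is an unambiguous CFL; it is determinism, not unambiguity, that fails.)

No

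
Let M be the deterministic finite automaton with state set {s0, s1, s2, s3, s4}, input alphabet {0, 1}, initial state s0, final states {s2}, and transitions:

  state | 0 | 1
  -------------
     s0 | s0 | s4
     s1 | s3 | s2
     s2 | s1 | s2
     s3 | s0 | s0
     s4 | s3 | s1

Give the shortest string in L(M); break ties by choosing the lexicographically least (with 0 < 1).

111

A breadth-first search from s0 reaches an accepting state first via the path s0 → s4 → s1 → s2 on input 111.
No string of length < 3 is accepted (BFS exhausts all shorter strings without reaching an accepting state), and 111 is the lexicographically least accepting string of length 3.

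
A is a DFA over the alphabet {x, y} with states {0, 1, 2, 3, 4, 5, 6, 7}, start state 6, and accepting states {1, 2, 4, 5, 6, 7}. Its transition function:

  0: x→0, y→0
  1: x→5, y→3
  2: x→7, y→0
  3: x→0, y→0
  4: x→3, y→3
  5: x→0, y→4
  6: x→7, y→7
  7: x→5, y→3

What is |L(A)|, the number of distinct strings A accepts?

7

The useful subgraph on states {4, 5, 6, 7} is acyclic, so L(A) is finite; the longest accepting path visits 4 useful states, giving maximum string length 3.
Counting accepting paths from 6 by length: 1 of length 0, 2 of length 1, 2 of length 2, 2 of length 3. Total 7.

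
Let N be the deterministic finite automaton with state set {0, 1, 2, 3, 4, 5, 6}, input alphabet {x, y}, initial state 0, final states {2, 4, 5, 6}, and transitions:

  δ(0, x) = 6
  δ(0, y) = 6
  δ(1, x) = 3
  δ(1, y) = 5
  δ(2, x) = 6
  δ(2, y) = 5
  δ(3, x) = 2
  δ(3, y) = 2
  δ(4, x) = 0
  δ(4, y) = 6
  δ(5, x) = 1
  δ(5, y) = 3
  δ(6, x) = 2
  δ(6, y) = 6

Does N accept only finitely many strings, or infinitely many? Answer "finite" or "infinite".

infinite

State 2 is reachable from the start and can reach an accepting state, and it lies on the cycle 2 → 5 → 1 → 3 → 2.
Traversing that cycle any number of times yields accepted strings of unbounded length, so the language is infinite.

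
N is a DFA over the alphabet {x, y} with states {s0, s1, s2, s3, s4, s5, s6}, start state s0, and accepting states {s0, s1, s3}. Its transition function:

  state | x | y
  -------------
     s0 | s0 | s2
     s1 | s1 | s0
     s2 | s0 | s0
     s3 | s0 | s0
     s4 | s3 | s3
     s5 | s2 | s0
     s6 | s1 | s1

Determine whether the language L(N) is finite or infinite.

State s0 is reachable from the start and can reach an accepting state, and it lies on the cycle s0 → s0.
Traversing that cycle any number of times yields accepted strings of unbounded length, so the language is infinite.

infinite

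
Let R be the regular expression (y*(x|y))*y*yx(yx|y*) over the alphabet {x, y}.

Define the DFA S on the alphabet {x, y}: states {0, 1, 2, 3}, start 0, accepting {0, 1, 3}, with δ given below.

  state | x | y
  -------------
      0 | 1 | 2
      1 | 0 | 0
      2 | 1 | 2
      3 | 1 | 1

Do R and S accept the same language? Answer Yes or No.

No

The string yxyy is accepted by R but rejected by S.
So L(R) ≠ L(S).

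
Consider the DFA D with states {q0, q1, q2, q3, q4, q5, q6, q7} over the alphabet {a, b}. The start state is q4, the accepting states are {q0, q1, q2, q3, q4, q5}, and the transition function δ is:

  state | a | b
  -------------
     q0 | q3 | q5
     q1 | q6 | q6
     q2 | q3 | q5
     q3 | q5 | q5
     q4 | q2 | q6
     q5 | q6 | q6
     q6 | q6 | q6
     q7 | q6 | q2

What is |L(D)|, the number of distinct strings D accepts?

The useful subgraph on states {q2, q3, q4, q5} is acyclic, so L(D) is finite; the longest accepting path visits 4 useful states, giving maximum string length 3.
Counting accepting paths from q4 by length: 1 of length 0, 1 of length 1, 2 of length 2, 2 of length 3. Total 6.

6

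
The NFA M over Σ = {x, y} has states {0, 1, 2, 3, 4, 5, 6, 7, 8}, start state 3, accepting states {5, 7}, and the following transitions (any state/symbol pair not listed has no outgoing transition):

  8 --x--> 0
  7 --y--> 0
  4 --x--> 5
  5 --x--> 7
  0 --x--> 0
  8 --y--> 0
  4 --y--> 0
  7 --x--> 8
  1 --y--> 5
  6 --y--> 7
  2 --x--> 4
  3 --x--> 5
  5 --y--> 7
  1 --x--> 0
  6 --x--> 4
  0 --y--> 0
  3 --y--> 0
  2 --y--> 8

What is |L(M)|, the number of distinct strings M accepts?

3

The useful subgraph on states {3, 5, 7} is acyclic, so L(M) is finite; the longest accepting path visits 3 useful states, giving maximum string length 2.
Counting accepting paths from 3 by length: 1 of length 1, 2 of length 2. Total 3.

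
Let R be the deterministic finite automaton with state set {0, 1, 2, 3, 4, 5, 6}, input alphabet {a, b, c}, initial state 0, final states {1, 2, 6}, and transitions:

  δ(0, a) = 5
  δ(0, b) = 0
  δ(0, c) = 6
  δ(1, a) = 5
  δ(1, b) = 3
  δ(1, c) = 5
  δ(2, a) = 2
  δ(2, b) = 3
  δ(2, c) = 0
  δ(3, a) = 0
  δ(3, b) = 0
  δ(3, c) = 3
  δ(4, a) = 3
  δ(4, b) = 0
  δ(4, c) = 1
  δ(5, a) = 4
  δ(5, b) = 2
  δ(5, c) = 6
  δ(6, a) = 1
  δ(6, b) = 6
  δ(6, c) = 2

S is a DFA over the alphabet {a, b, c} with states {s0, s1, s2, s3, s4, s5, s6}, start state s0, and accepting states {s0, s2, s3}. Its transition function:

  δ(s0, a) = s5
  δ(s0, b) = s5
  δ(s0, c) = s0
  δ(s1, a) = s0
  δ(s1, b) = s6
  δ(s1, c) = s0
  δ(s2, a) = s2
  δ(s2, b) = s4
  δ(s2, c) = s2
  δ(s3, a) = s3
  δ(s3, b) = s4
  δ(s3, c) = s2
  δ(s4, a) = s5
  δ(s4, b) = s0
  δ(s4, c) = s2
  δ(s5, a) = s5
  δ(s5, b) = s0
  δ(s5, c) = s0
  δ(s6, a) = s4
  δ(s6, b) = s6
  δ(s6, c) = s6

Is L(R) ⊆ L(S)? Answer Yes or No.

No

The string ca is in L(R) but not in L(S).
So L(R) ⊄ L(S).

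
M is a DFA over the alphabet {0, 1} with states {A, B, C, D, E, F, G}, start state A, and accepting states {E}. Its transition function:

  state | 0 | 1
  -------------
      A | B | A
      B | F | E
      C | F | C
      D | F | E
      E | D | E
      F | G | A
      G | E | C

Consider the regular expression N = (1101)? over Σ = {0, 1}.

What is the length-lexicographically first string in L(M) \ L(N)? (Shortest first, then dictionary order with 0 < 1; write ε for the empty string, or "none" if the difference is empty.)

The string 01 is accepted by M but not by N.
No shorter string lies in the difference, and 01 is the lexicographically first length-2 string in L(M) \ L(N).

01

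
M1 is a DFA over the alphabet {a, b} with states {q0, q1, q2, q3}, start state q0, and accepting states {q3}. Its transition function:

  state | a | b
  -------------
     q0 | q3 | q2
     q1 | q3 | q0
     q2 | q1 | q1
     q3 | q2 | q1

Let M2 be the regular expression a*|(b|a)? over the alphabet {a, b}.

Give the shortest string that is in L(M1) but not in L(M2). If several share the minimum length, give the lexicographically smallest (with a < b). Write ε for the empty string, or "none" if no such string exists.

aba

The string aba is accepted by M1 but not by M2.
No shorter string lies in the difference, and aba is the lexicographically first length-3 string in L(M1) \ L(M2).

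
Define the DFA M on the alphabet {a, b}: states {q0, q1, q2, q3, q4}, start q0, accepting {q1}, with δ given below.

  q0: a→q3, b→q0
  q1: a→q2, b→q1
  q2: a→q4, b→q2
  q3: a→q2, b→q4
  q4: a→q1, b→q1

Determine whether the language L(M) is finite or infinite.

infinite

State q0 is reachable from the start and can reach an accepting state, and it lies on the cycle q0 → q0.
Traversing that cycle any number of times yields accepted strings of unbounded length, so the language is infinite.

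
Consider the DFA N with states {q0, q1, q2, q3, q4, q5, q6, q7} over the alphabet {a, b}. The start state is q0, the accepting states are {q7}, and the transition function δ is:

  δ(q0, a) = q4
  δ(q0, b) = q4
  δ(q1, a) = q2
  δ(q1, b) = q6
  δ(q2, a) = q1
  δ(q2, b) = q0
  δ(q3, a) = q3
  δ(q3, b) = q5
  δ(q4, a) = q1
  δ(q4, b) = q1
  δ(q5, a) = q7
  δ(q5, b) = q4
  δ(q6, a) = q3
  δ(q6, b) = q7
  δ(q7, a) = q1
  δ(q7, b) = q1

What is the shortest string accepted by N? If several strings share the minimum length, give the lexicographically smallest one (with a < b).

A breadth-first search from q0 reaches an accepting state first via the path q0 → q4 → q1 → q6 → q7 on input aabb.
No string of length < 4 is accepted (BFS exhausts all shorter strings without reaching an accepting state), and aabb is the lexicographically least accepting string of length 4.

aabb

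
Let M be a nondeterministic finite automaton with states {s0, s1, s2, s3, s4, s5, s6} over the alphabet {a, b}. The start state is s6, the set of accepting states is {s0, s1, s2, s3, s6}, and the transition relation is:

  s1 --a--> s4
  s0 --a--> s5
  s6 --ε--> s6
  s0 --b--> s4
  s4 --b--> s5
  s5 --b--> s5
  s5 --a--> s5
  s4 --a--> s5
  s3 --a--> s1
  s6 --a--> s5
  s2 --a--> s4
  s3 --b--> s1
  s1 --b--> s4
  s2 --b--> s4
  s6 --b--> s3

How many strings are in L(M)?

The useful subgraph on states {s1, s3, s6} is acyclic, so L(M) is finite; the longest accepting path visits 3 useful states, giving maximum string length 2.
Counting accepting paths from s6 by length: 1 of length 0, 1 of length 1, 2 of length 2. Total 4.

4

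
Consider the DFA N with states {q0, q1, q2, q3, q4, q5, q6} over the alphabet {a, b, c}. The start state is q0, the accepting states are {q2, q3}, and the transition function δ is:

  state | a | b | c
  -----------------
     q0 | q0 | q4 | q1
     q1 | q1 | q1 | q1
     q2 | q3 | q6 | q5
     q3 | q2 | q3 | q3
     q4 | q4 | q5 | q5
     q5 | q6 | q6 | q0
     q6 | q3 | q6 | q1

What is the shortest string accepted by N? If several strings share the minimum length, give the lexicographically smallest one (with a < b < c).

A breadth-first search from q0 reaches an accepting state first via the path q0 → q4 → q5 → q6 → q3 on input bbaa.
No string of length < 4 is accepted (BFS exhausts all shorter strings without reaching an accepting state), and bbaa is the lexicographically least accepting string of length 4.

bbaa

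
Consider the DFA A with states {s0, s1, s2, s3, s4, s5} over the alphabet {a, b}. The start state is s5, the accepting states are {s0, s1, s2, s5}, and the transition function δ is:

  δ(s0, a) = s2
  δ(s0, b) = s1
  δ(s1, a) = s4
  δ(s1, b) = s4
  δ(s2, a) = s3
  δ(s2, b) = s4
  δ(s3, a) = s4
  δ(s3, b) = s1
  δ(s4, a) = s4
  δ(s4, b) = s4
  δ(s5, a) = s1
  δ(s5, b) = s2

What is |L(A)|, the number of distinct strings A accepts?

The useful subgraph on states {s1, s2, s3, s5} is acyclic, so L(A) is finite; the longest accepting path visits 4 useful states, giving maximum string length 3.
Counting accepting paths from s5 by length: 1 of length 0, 2 of length 1, 1 of length 3. Total 4.

4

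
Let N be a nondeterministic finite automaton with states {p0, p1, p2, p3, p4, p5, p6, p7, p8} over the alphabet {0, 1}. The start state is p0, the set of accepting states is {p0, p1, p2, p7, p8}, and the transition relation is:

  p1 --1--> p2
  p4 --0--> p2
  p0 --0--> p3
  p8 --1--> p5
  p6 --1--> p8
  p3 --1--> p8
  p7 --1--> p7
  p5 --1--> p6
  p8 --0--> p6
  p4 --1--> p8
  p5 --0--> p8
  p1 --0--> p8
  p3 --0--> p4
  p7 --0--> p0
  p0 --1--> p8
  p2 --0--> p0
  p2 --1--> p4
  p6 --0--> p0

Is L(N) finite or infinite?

State p8 is reachable from the start and can reach an accepting state, and it lies on the cycle p8 → p5 → p8.
Traversing that cycle any number of times yields accepted strings of unbounded length, so the language is infinite.

infinite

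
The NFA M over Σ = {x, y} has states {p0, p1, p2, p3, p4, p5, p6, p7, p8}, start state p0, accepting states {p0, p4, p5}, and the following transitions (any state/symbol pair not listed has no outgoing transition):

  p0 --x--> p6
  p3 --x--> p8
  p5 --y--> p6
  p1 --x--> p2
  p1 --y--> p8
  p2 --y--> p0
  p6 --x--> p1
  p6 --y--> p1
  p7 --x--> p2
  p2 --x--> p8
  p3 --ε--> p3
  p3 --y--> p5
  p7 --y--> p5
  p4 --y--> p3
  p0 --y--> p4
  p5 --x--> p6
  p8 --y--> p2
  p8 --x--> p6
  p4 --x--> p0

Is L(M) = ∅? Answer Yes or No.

No

The empty string ε is accepted: the run p0 ends in the accepting state p0.
Since at least one string is accepted, L(M) is not empty.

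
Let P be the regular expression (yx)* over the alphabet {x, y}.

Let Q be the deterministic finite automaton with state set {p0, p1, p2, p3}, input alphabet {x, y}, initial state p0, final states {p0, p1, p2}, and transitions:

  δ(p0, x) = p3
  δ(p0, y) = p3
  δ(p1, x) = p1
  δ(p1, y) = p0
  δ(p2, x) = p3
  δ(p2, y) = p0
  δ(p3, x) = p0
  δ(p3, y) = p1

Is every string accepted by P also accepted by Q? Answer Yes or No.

Converting the expression P to a DFA (subset construction, then merging equivalent states) gives the minimal DFA with states {r0, r1, r2}, start state r0, accepting states {r0} and transitions r0: x→r1, y→r2; r1: x→r1, y→r1; r2: x→r0, y→r1.
Exploring the product automaton P × Q from the start pair (r0, p0), following both machines on each input symbol, reaches 5 state pairs: (r0, p0), (r1, p3), (r2, p3), (r1, p0), (r1, p1).
P accepts in {r0} and Q accepts in {p0, p1, p2}. The reachable pairs whose P-component is accepting are (r0, p0); in each of them the Q-component is accepting too, so the product for L(P) \ L(Q) (P-component accepting, Q-component rejecting) has no reachable accepting pair and the difference is empty.
Hence every string in L(P) is also in L(Q).

Yes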